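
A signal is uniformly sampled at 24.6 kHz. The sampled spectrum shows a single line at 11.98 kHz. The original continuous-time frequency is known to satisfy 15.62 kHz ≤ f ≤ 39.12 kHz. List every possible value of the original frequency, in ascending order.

Frequencies that alias to 11.98 kHz are k·fs ± 11.98 kHz for integer k ≥ 0.
k=0: 11.98 kHz.
k=1: 12.62 kHz, 36.58 kHz.
k=2: 37.22 kHz, 61.18 kHz.
k=3: 61.82 kHz, 85.78 kHz.
Within [15.62 kHz, 39.12 kHz]: 36.58 kHz, 37.22 kHz.

36.58 kHz, 37.22 kHz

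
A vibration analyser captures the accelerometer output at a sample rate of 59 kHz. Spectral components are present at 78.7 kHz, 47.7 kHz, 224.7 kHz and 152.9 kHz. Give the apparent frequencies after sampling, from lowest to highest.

11.3 kHz, 19.7 kHz, 24.1 kHz

fs/2 = 29.5 kHz.
78.7 kHz mod fs = 19.7 kHz.
19.7 kHz ≤ fs/2 = 29.5 kHz, appears at 19.7 kHz.
47.7 kHz > fs/2 = 29.5 kHz, folds to fs − 47.7 kHz = 11.3 kHz.
224.7 kHz mod fs = 47.7 kHz.
47.7 kHz > fs/2 = 29.5 kHz, folds to fs − 47.7 kHz = 11.3 kHz.
152.9 kHz mod fs = 34.9 kHz.
34.9 kHz > fs/2 = 29.5 kHz, folds to fs − 34.9 kHz = 24.1 kHz.
Distinct values: {11.3 kHz, 19.7 kHz, 24.1 kHz}.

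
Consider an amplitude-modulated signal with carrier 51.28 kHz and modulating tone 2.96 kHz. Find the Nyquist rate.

108.48 kHz

AM sidebands sit at fc ± fm = 48.32 kHz and 54.24 kHz.
Highest-frequency component: 54.24 kHz.
Nyquist rate = 2 × 54.24 kHz = 108.48 kHz.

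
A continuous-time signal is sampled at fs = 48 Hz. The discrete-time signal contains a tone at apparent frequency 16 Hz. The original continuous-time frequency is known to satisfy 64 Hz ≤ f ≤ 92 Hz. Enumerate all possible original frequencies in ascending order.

Frequencies that alias to 16 Hz are k·fs ± 16 Hz for integer k ≥ 0.
k=0: 16 Hz.
k=1: 32 Hz, 64 Hz.
k=2: 80 Hz, 112 Hz.
k=3: 128 Hz, 160 Hz.
Within [64 Hz, 92 Hz]: 64 Hz, 80 Hz.

64 Hz, 80 Hz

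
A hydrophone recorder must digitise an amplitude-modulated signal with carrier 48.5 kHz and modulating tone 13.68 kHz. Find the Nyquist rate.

124.36 kHz

AM sidebands sit at fc ± fm = 34.82 kHz and 62.18 kHz.
Highest-frequency component: 62.18 kHz.
Nyquist rate = 2 × 62.18 kHz = 124.36 kHz.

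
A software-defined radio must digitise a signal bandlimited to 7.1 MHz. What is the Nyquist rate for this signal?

Nyquist rate = 2 × 7.1 MHz = 14.2 MHz.

14.2 MHz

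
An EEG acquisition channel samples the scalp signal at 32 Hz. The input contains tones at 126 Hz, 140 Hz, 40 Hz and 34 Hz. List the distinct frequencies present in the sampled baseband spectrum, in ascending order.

fs/2 = 16 Hz.
126 Hz mod fs = 30 Hz.
30 Hz > fs/2 = 16 Hz, folds to fs − 30 Hz = 2 Hz.
140 Hz mod fs = 12 Hz.
12 Hz ≤ fs/2 = 16 Hz, appears at 12 Hz.
40 Hz mod fs = 8 Hz.
8 Hz ≤ fs/2 = 16 Hz, appears at 8 Hz.
34 Hz mod fs = 2 Hz.
2 Hz ≤ fs/2 = 16 Hz, appears at 2 Hz.
Distinct values: {2 Hz, 8 Hz, 12 Hz}.

2 Hz, 8 Hz, 12 Hz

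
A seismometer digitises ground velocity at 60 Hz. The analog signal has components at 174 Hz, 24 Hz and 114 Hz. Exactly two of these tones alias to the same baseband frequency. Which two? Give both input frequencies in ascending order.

114 Hz, 174 Hz

fs/2 = 30 Hz.
174 Hz mod fs = 54 Hz.
54 Hz > fs/2 = 30 Hz, folds to fs − 54 Hz = 6 Hz.
24 Hz ≤ fs/2 = 30 Hz, passes unchanged.
114 Hz mod fs = 54 Hz.
54 Hz > fs/2 = 30 Hz, folds to fs − 54 Hz = 6 Hz.
114 Hz and 174 Hz both map to 6 Hz.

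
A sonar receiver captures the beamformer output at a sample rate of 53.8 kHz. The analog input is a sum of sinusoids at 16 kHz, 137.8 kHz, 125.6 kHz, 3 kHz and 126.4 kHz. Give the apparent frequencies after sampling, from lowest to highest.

3 kHz, 16 kHz, 18 kHz, 18.8 kHz, 23.6 kHz

fs/2 = 26.9 kHz.
16 kHz ≤ fs/2 = 26.9 kHz, passes unchanged.
137.8 kHz mod fs = 30.2 kHz.
30.2 kHz > fs/2 = 26.9 kHz, folds to fs − 30.2 kHz = 23.6 kHz.
125.6 kHz mod fs = 18 kHz.
18 kHz ≤ fs/2 = 26.9 kHz, appears at 18 kHz.
3 kHz ≤ fs/2 = 26.9 kHz, passes unchanged.
126.4 kHz mod fs = 18.8 kHz.
18.8 kHz ≤ fs/2 = 26.9 kHz, appears at 18.8 kHz.
Distinct values: {3 kHz, 16 kHz, 18 kHz, 18.8 kHz, 23.6 kHz}.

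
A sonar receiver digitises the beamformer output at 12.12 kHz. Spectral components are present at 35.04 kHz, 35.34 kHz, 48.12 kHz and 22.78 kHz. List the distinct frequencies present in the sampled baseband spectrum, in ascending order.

fs/2 = 6.06 kHz.
35.04 kHz mod fs = 10.8 kHz.
10.8 kHz > fs/2 = 6.06 kHz, folds to fs − 10.8 kHz = 1.32 kHz.
35.34 kHz mod fs = 11.1 kHz.
11.1 kHz > fs/2 = 6.06 kHz, folds to fs − 11.1 kHz = 1.02 kHz.
48.12 kHz mod fs = 11.76 kHz.
11.76 kHz > fs/2 = 6.06 kHz, folds to fs − 11.76 kHz = 0.36 kHz.
22.78 kHz mod fs = 10.66 kHz.
10.66 kHz > fs/2 = 6.06 kHz, folds to fs − 10.66 kHz = 1.46 kHz.
Distinct values: {0.36 kHz, 1.02 kHz, 1.32 kHz, 1.46 kHz}.

0.36 kHz, 1.02 kHz, 1.32 kHz, 1.46 kHz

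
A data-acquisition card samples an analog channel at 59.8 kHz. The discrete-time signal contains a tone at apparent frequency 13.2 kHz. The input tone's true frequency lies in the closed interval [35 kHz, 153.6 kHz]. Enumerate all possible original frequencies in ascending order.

46.6 kHz, 73 kHz, 106.4 kHz, 132.8 kHz

Frequencies that alias to 13.2 kHz are k·fs ± 13.2 kHz for integer k ≥ 0.
k=0: 13.2 kHz.
k=1: 46.6 kHz, 73 kHz.
k=2: 106.4 kHz, 132.8 kHz.
k=3: 166.2 kHz, 192.6 kHz.
Within [35 kHz, 153.6 kHz]: 46.6 kHz, 73 kHz, 106.4 kHz, 132.8 kHz.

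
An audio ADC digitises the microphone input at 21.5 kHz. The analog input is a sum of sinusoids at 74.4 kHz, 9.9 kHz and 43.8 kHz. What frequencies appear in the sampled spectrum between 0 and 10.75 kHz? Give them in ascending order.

0.8 kHz, 9.9 kHz

fs/2 = 10.75 kHz.
74.4 kHz mod fs = 9.9 kHz.
9.9 kHz ≤ fs/2 = 10.75 kHz, appears at 9.9 kHz.
9.9 kHz ≤ fs/2 = 10.75 kHz, passes unchanged.
43.8 kHz mod fs = 0.8 kHz.
0.8 kHz ≤ fs/2 = 10.75 kHz, appears at 0.8 kHz.
Distinct values: {0.8 kHz, 9.9 kHz}.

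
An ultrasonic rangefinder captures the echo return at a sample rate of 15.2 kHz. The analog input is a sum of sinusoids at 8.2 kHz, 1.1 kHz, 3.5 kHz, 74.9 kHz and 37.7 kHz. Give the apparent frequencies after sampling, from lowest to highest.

fs/2 = 7.6 kHz.
8.2 kHz > fs/2 = 7.6 kHz, folds to fs − 8.2 kHz = 7 kHz.
1.1 kHz ≤ fs/2 = 7.6 kHz, passes unchanged.
3.5 kHz ≤ fs/2 = 7.6 kHz, passes unchanged.
74.9 kHz mod fs = 14.1 kHz.
14.1 kHz > fs/2 = 7.6 kHz, folds to fs − 14.1 kHz = 1.1 kHz.
37.7 kHz mod fs = 7.3 kHz.
7.3 kHz ≤ fs/2 = 7.6 kHz, appears at 7.3 kHz.
Distinct values: {1.1 kHz, 3.5 kHz, 7 kHz, 7.3 kHz}.

1.1 kHz, 3.5 kHz, 7 kHz, 7.3 kHz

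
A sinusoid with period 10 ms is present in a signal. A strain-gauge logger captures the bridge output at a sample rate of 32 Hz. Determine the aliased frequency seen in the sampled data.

4 Hz

T = 10 ms → f = 1/T = 100 Hz.
100 Hz mod fs = 4 Hz.
4 Hz ≤ fs/2 = 16 Hz, appears at 4 Hz.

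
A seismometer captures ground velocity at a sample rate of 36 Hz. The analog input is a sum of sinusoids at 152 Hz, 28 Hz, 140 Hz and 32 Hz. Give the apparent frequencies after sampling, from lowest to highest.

fs/2 = 18 Hz.
152 Hz mod fs = 8 Hz.
8 Hz ≤ fs/2 = 18 Hz, appears at 8 Hz.
28 Hz > fs/2 = 18 Hz, folds to fs − 28 Hz = 8 Hz.
140 Hz mod fs = 32 Hz.
32 Hz > fs/2 = 18 Hz, folds to fs − 32 Hz = 4 Hz.
32 Hz > fs/2 = 18 Hz, folds to fs − 32 Hz = 4 Hz.
Distinct values: {4 Hz, 8 Hz}.

4 Hz, 8 Hz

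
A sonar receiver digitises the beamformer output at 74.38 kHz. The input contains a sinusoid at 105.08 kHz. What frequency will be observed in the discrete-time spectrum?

105.08 kHz mod fs = 30.7 kHz.
30.7 kHz ≤ fs/2 = 37.19 kHz, appears at 30.7 kHz.

30.7 kHz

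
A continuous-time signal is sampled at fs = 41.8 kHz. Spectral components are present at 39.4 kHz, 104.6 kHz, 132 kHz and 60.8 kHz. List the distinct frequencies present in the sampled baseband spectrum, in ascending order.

fs/2 = 20.9 kHz.
39.4 kHz > fs/2 = 20.9 kHz, folds to fs − 39.4 kHz = 2.4 kHz.
104.6 kHz mod fs = 21 kHz.
21 kHz > fs/2 = 20.9 kHz, folds to fs − 21 kHz = 20.8 kHz.
132 kHz mod fs = 6.6 kHz.
6.6 kHz ≤ fs/2 = 20.9 kHz, appears at 6.6 kHz.
60.8 kHz mod fs = 19 kHz.
19 kHz ≤ fs/2 = 20.9 kHz, appears at 19 kHz.
Distinct values: {2.4 kHz, 6.6 kHz, 19 kHz, 20.8 kHz}.

2.4 kHz, 6.6 kHz, 19 kHz, 20.8 kHz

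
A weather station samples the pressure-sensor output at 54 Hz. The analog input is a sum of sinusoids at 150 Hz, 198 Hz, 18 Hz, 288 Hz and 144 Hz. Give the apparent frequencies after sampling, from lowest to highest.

fs/2 = 27 Hz.
150 Hz mod fs = 42 Hz.
42 Hz > fs/2 = 27 Hz, folds to fs − 42 Hz = 12 Hz.
198 Hz mod fs = 36 Hz.
36 Hz > fs/2 = 27 Hz, folds to fs − 36 Hz = 18 Hz.
18 Hz ≤ fs/2 = 27 Hz, passes unchanged.
288 Hz mod fs = 18 Hz.
18 Hz ≤ fs/2 = 27 Hz, appears at 18 Hz.
144 Hz mod fs = 36 Hz.
36 Hz > fs/2 = 27 Hz, folds to fs − 36 Hz = 18 Hz.
Distinct values: {12 Hz, 18 Hz}.

12 Hz, 18 Hz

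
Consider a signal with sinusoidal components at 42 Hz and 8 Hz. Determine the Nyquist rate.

Highest-frequency component: 42 Hz.
Nyquist rate = 2 × 42 Hz = 84 Hz.

84 Hz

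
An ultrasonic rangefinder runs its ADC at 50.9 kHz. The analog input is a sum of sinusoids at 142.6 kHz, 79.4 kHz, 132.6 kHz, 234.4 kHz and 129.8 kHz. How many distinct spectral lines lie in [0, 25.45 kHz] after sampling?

4

fs/2 = 25.45 kHz.
142.6 kHz mod fs = 40.8 kHz.
40.8 kHz > fs/2 = 25.45 kHz, folds to fs − 40.8 kHz = 10.1 kHz.
79.4 kHz mod fs = 28.5 kHz.
28.5 kHz > fs/2 = 25.45 kHz, folds to fs − 28.5 kHz = 22.4 kHz.
132.6 kHz mod fs = 30.8 kHz.
30.8 kHz > fs/2 = 25.45 kHz, folds to fs − 30.8 kHz = 20.1 kHz.
234.4 kHz mod fs = 30.8 kHz.
30.8 kHz > fs/2 = 25.45 kHz, folds to fs − 30.8 kHz = 20.1 kHz.
129.8 kHz mod fs = 28 kHz.
28 kHz > fs/2 = 25.45 kHz, folds to fs − 28 kHz = 22.9 kHz.
Distinct values: {10.1 kHz, 20.1 kHz, 22.4 kHz, 22.9 kHz} → 4.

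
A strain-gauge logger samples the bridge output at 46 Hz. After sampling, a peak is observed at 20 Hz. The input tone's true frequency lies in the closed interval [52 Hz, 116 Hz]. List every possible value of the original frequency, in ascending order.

Frequencies that alias to 20 Hz are k·fs ± 20 Hz for integer k ≥ 0.
k=0: 20 Hz.
k=1: 26 Hz, 66 Hz.
k=2: 72 Hz, 112 Hz.
k=3: 118 Hz, 158 Hz.
Within [52 Hz, 116 Hz]: 66 Hz, 72 Hz, 112 Hz.

66 Hz, 72 Hz, 112 Hz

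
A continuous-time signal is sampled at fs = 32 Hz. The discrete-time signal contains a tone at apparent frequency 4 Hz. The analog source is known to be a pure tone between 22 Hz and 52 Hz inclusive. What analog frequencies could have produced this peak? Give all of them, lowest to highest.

28 Hz, 36 Hz

Frequencies that alias to 4 Hz are k·fs ± 4 Hz for integer k ≥ 0.
k=0: 4 Hz.
k=1: 28 Hz, 36 Hz.
k=2: 60 Hz, 68 Hz.
Within [22 Hz, 52 Hz]: 28 Hz, 36 Hz.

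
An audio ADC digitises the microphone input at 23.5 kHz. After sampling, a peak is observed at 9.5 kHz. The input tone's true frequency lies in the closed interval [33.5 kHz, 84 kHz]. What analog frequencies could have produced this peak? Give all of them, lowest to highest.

Frequencies that alias to 9.5 kHz are k·fs ± 9.5 kHz for integer k ≥ 0.
k=0: 9.5 kHz.
k=1: 14 kHz, 33 kHz.
k=2: 37.5 kHz, 56.5 kHz.
k=3: 61 kHz, 80 kHz.
k=4: 84.5 kHz, 103.5 kHz.
Within [33.5 kHz, 84 kHz]: 37.5 kHz, 56.5 kHz, 61 kHz, 80 kHz.

37.5 kHz, 56.5 kHz, 61 kHz, 80 kHz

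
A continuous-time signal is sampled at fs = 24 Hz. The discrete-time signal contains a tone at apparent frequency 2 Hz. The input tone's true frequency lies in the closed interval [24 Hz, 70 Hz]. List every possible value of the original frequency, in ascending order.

26 Hz, 46 Hz, 50 Hz, 70 Hz

Frequencies that alias to 2 Hz are k·fs ± 2 Hz for integer k ≥ 0.
k=0: 2 Hz.
k=1: 22 Hz, 26 Hz.
k=2: 46 Hz, 50 Hz.
k=3: 70 Hz, 74 Hz.
k=4: 94 Hz, 98 Hz.
Within [24 Hz, 70 Hz]: 26 Hz, 46 Hz, 50 Hz, 70 Hz.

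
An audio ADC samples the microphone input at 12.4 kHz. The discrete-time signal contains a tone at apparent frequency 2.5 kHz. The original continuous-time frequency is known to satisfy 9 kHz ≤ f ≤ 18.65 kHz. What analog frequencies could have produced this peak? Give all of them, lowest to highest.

9.9 kHz, 14.9 kHz

Frequencies that alias to 2.5 kHz are k·fs ± 2.5 kHz for integer k ≥ 0.
k=0: 2.5 kHz.
k=1: 9.9 kHz, 14.9 kHz.
k=2: 22.3 kHz, 27.3 kHz.
Within [9 kHz, 18.65 kHz]: 9.9 kHz, 14.9 kHz.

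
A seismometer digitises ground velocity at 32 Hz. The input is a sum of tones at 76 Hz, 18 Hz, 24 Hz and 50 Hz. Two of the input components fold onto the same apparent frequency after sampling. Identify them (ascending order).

fs/2 = 16 Hz.
76 Hz mod fs = 12 Hz.
12 Hz ≤ fs/2 = 16 Hz, appears at 12 Hz.
18 Hz > fs/2 = 16 Hz, folds to fs − 18 Hz = 14 Hz.
24 Hz > fs/2 = 16 Hz, folds to fs − 24 Hz = 8 Hz.
50 Hz mod fs = 18 Hz.
18 Hz > fs/2 = 16 Hz, folds to fs − 18 Hz = 14 Hz.
18 Hz and 50 Hz both map to 14 Hz.

18 Hz, 50 Hz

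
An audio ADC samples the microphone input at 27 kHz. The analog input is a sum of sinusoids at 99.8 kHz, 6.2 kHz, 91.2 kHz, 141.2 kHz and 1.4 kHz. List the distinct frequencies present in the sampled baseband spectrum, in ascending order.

fs/2 = 13.5 kHz.
99.8 kHz mod fs = 18.8 kHz.
18.8 kHz > fs/2 = 13.5 kHz, folds to fs − 18.8 kHz = 8.2 kHz.
6.2 kHz ≤ fs/2 = 13.5 kHz, passes unchanged.
91.2 kHz mod fs = 10.2 kHz.
10.2 kHz ≤ fs/2 = 13.5 kHz, appears at 10.2 kHz.
141.2 kHz mod fs = 6.2 kHz.
6.2 kHz ≤ fs/2 = 13.5 kHz, appears at 6.2 kHz.
1.4 kHz ≤ fs/2 = 13.5 kHz, passes unchanged.
Distinct values: {1.4 kHz, 6.2 kHz, 8.2 kHz, 10.2 kHz}.

1.4 kHz, 6.2 kHz, 8.2 kHz, 10.2 kHz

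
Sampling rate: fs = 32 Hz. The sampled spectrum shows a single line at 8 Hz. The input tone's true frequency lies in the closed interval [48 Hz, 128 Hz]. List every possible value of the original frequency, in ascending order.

Frequencies that alias to 8 Hz are k·fs ± 8 Hz for integer k ≥ 0.
k=0: 8 Hz.
k=1: 24 Hz, 40 Hz.
k=2: 56 Hz, 72 Hz.
k=3: 88 Hz, 104 Hz.
k=4: 120 Hz, 136 Hz.
k=5: 152 Hz, 168 Hz.
Within [48 Hz, 128 Hz]: 56 Hz, 72 Hz, 88 Hz, 104 Hz, 120 Hz.

56 Hz, 72 Hz, 88 Hz, 104 Hz, 120 Hz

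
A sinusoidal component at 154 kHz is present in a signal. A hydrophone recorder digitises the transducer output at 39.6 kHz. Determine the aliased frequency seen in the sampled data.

4.4 kHz

154 kHz mod fs = 35.2 kHz.
35.2 kHz > fs/2 = 19.8 kHz, folds to fs − 35.2 kHz = 4.4 kHz.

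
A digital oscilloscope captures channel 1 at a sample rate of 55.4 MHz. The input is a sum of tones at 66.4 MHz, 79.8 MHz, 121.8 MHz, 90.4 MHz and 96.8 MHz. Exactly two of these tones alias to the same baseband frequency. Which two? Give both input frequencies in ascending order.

66.4 MHz, 121.8 MHz

fs/2 = 27.7 MHz.
66.4 MHz mod fs = 11 MHz.
11 MHz ≤ fs/2 = 27.7 MHz, appears at 11 MHz.
79.8 MHz mod fs = 24.4 MHz.
24.4 MHz ≤ fs/2 = 27.7 MHz, appears at 24.4 MHz.
121.8 MHz mod fs = 11 MHz.
11 MHz ≤ fs/2 = 27.7 MHz, appears at 11 MHz.
90.4 MHz mod fs = 35 MHz.
35 MHz > fs/2 = 27.7 MHz, folds to fs − 35 MHz = 20.4 MHz.
96.8 MHz mod fs = 41.4 MHz.
41.4 MHz > fs/2 = 27.7 MHz, folds to fs − 41.4 MHz = 14 MHz.
66.4 MHz and 121.8 MHz both map to 11 MHz.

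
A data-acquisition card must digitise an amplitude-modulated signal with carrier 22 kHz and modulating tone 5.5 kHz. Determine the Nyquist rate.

55 kHz

AM sidebands sit at fc ± fm = 16.5 kHz and 27.5 kHz.
Highest-frequency component: 27.5 kHz.
Nyquist rate = 2 × 27.5 kHz = 55 kHz.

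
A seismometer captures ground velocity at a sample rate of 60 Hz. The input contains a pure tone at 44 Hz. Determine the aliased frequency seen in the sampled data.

16 Hz

44 Hz > fs/2 = 30 Hz, folds to fs − 44 Hz = 16 Hz.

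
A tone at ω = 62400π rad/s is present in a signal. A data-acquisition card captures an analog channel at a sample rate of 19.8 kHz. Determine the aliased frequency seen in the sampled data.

8.4 kHz

ω = 62400π rad/s → f = ω/(2π) = 31200 Hz = 31.2 kHz.
31.2 kHz mod fs = 11.4 kHz.
11.4 kHz > fs/2 = 9.9 kHz, folds to fs − 11.4 kHz = 8.4 kHz.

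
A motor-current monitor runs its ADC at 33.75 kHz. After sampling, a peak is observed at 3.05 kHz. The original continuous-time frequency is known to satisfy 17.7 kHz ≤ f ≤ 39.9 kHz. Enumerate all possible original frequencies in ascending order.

Frequencies that alias to 3.05 kHz are k·fs ± 3.05 kHz for integer k ≥ 0.
k=0: 3.05 kHz.
k=1: 30.7 kHz, 36.8 kHz.
k=2: 64.45 kHz, 70.55 kHz.
Within [17.7 kHz, 39.9 kHz]: 30.7 kHz, 36.8 kHz.

30.7 kHz, 36.8 kHz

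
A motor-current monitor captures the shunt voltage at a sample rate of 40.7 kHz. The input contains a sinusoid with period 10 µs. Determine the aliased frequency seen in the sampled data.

T = 10 µs → f = 1/T = 100 kHz.
100 kHz mod fs = 18.6 kHz.
18.6 kHz ≤ fs/2 = 20.35 kHz, appears at 18.6 kHz.

18.6 kHz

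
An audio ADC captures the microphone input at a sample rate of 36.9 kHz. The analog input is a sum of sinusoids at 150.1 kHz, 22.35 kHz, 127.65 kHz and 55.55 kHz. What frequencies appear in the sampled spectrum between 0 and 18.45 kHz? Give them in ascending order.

fs/2 = 18.45 kHz.
150.1 kHz mod fs = 2.5 kHz.
2.5 kHz ≤ fs/2 = 18.45 kHz, appears at 2.5 kHz.
22.35 kHz > fs/2 = 18.45 kHz, folds to fs − 22.35 kHz = 14.55 kHz.
127.65 kHz mod fs = 16.95 kHz.
16.95 kHz ≤ fs/2 = 18.45 kHz, appears at 16.95 kHz.
55.55 kHz mod fs = 18.65 kHz.
18.65 kHz > fs/2 = 18.45 kHz, folds to fs − 18.65 kHz = 18.25 kHz.
Distinct values: {2.5 kHz, 14.55 kHz, 16.95 kHz, 18.25 kHz}.

2.5 kHz, 14.55 kHz, 16.95 kHz, 18.25 kHz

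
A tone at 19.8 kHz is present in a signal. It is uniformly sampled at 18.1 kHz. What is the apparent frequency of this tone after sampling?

19.8 kHz mod fs = 1.7 kHz.
1.7 kHz ≤ fs/2 = 9.05 kHz, appears at 1.7 kHz.

1.7 kHz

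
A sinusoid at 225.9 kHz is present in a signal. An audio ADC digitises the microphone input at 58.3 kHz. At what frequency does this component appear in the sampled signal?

225.9 kHz mod fs = 51 kHz.
51 kHz > fs/2 = 29.15 kHz, folds to fs − 51 kHz = 7.3 kHz.

7.3 kHz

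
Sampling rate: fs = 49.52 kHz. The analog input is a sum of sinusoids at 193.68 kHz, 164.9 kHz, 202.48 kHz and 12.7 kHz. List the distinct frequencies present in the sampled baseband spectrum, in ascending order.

4.4 kHz, 12.7 kHz, 16.34 kHz

fs/2 = 24.76 kHz.
193.68 kHz mod fs = 45.12 kHz.
45.12 kHz > fs/2 = 24.76 kHz, folds to fs − 45.12 kHz = 4.4 kHz.
164.9 kHz mod fs = 16.34 kHz.
16.34 kHz ≤ fs/2 = 24.76 kHz, appears at 16.34 kHz.
202.48 kHz mod fs = 4.4 kHz.
4.4 kHz ≤ fs/2 = 24.76 kHz, appears at 4.4 kHz.
12.7 kHz ≤ fs/2 = 24.76 kHz, passes unchanged.
Distinct values: {4.4 kHz, 12.7 kHz, 16.34 kHz}.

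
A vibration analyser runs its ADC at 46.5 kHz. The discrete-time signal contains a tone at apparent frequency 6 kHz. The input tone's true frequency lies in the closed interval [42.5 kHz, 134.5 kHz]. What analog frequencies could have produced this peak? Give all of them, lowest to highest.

52.5 kHz, 87 kHz, 99 kHz, 133.5 kHz

Frequencies that alias to 6 kHz are k·fs ± 6 kHz for integer k ≥ 0.
k=0: 6 kHz.
k=1: 40.5 kHz, 52.5 kHz.
k=2: 87 kHz, 99 kHz.
k=3: 133.5 kHz, 145.5 kHz.
k=4: 180 kHz, 192 kHz.
Within [42.5 kHz, 134.5 kHz]: 52.5 kHz, 87 kHz, 99 kHz, 133.5 kHz.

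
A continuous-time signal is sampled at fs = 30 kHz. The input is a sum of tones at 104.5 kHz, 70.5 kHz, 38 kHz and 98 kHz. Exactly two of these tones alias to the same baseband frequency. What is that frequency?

fs/2 = 15 kHz.
104.5 kHz mod fs = 14.5 kHz.
14.5 kHz ≤ fs/2 = 15 kHz, appears at 14.5 kHz.
70.5 kHz mod fs = 10.5 kHz.
10.5 kHz ≤ fs/2 = 15 kHz, appears at 10.5 kHz.
38 kHz mod fs = 8 kHz.
8 kHz ≤ fs/2 = 15 kHz, appears at 8 kHz.
98 kHz mod fs = 8 kHz.
8 kHz ≤ fs/2 = 15 kHz, appears at 8 kHz.
38 kHz and 98 kHz both map to 8 kHz.

8 kHz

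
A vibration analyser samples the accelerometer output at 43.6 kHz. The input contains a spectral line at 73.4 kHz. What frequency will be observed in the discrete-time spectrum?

73.4 kHz mod fs = 29.8 kHz.
29.8 kHz > fs/2 = 21.8 kHz, folds to fs − 29.8 kHz = 13.8 kHz.

13.8 kHz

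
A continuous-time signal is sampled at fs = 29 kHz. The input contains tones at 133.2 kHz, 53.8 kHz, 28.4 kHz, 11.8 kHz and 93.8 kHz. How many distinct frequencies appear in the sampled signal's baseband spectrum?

fs/2 = 14.5 kHz.
133.2 kHz mod fs = 17.2 kHz.
17.2 kHz > fs/2 = 14.5 kHz, folds to fs − 17.2 kHz = 11.8 kHz.
53.8 kHz mod fs = 24.8 kHz.
24.8 kHz > fs/2 = 14.5 kHz, folds to fs − 24.8 kHz = 4.2 kHz.
28.4 kHz > fs/2 = 14.5 kHz, folds to fs − 28.4 kHz = 0.6 kHz.
11.8 kHz ≤ fs/2 = 14.5 kHz, passes unchanged.
93.8 kHz mod fs = 6.8 kHz.
6.8 kHz ≤ fs/2 = 14.5 kHz, appears at 6.8 kHz.
Distinct values: {0.6 kHz, 4.2 kHz, 6.8 kHz, 11.8 kHz} → 4.

4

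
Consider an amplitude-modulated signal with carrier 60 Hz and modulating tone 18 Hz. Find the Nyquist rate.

156 Hz

AM sidebands sit at fc ± fm = 42 Hz and 78 Hz.
Highest-frequency component: 78 Hz.
Nyquist rate = 2 × 78 Hz = 156 Hz.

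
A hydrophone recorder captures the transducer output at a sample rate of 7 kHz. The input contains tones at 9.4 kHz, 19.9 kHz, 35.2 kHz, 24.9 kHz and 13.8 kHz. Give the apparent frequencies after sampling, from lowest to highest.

0.2 kHz, 1.1 kHz, 2.4 kHz, 3.1 kHz

fs/2 = 3.5 kHz.
9.4 kHz mod fs = 2.4 kHz.
2.4 kHz ≤ fs/2 = 3.5 kHz, appears at 2.4 kHz.
19.9 kHz mod fs = 5.9 kHz.
5.9 kHz > fs/2 = 3.5 kHz, folds to fs − 5.9 kHz = 1.1 kHz.
35.2 kHz mod fs = 0.2 kHz.
0.2 kHz ≤ fs/2 = 3.5 kHz, appears at 0.2 kHz.
24.9 kHz mod fs = 3.9 kHz.
3.9 kHz > fs/2 = 3.5 kHz, folds to fs − 3.9 kHz = 3.1 kHz.
13.8 kHz mod fs = 6.8 kHz.
6.8 kHz > fs/2 = 3.5 kHz, folds to fs − 6.8 kHz = 0.2 kHz.
Distinct values: {0.2 kHz, 1.1 kHz, 2.4 kHz, 3.1 kHz}.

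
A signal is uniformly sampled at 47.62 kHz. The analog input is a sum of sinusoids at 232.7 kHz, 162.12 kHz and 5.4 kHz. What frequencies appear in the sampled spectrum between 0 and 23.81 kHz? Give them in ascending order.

5.4 kHz, 19.26 kHz

fs/2 = 23.81 kHz.
232.7 kHz mod fs = 42.22 kHz.
42.22 kHz > fs/2 = 23.81 kHz, folds to fs − 42.22 kHz = 5.4 kHz.
162.12 kHz mod fs = 19.26 kHz.
19.26 kHz ≤ fs/2 = 23.81 kHz, appears at 19.26 kHz.
5.4 kHz ≤ fs/2 = 23.81 kHz, passes unchanged.
Distinct values: {5.4 kHz, 19.26 kHz}.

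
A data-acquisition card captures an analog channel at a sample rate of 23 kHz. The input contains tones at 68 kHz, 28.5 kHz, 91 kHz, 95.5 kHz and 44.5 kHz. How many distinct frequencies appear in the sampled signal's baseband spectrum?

4

fs/2 = 11.5 kHz.
68 kHz mod fs = 22 kHz.
22 kHz > fs/2 = 11.5 kHz, folds to fs − 22 kHz = 1 kHz.
28.5 kHz mod fs = 5.5 kHz.
5.5 kHz ≤ fs/2 = 11.5 kHz, appears at 5.5 kHz.
91 kHz mod fs = 22 kHz.
22 kHz > fs/2 = 11.5 kHz, folds to fs − 22 kHz = 1 kHz.
95.5 kHz mod fs = 3.5 kHz.
3.5 kHz ≤ fs/2 = 11.5 kHz, appears at 3.5 kHz.
44.5 kHz mod fs = 21.5 kHz.
21.5 kHz > fs/2 = 11.5 kHz, folds to fs − 21.5 kHz = 1.5 kHz.
Distinct values: {1 kHz, 1.5 kHz, 3.5 kHz, 5.5 kHz} → 4.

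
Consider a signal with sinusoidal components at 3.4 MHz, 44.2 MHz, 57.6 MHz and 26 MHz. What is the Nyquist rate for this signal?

Highest-frequency component: 57.6 MHz.
Nyquist rate = 2 × 57.6 MHz = 115.2 MHz.

115.2 MHz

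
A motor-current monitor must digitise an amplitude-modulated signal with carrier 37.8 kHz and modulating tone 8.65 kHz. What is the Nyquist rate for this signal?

92.9 kHz

AM sidebands sit at fc ± fm = 29.15 kHz and 46.45 kHz.
Highest-frequency component: 46.45 kHz.
Nyquist rate = 2 × 46.45 kHz = 92.9 kHz.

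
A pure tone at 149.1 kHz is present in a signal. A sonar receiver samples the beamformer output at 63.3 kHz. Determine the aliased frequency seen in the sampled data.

149.1 kHz mod fs = 22.5 kHz.
22.5 kHz ≤ fs/2 = 31.65 kHz, appears at 22.5 kHz.

22.5 kHz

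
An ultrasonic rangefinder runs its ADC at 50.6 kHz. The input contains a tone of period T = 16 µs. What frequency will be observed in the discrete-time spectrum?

11.9 kHz

T = 16 µs → f = 1/T = 62.5 kHz.
62.5 kHz mod fs = 11.9 kHz.
11.9 kHz ≤ fs/2 = 25.3 kHz, appears at 11.9 kHz.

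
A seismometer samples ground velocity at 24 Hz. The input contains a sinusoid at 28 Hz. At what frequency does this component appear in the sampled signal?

4 Hz

28 Hz mod fs = 4 Hz.
4 Hz ≤ fs/2 = 12 Hz, appears at 4 Hz.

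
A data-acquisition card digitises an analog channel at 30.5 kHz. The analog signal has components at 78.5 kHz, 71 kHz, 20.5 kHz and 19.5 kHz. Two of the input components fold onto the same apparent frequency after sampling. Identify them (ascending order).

fs/2 = 15.25 kHz.
78.5 kHz mod fs = 17.5 kHz.
17.5 kHz > fs/2 = 15.25 kHz, folds to fs − 17.5 kHz = 13 kHz.
71 kHz mod fs = 10 kHz.
10 kHz ≤ fs/2 = 15.25 kHz, appears at 10 kHz.
20.5 kHz > fs/2 = 15.25 kHz, folds to fs − 20.5 kHz = 10 kHz.
19.5 kHz > fs/2 = 15.25 kHz, folds to fs − 19.5 kHz = 11 kHz.
20.5 kHz and 71 kHz both map to 10 kHz.

20.5 kHz, 71 kHz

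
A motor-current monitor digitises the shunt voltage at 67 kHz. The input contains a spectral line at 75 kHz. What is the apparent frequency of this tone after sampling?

75 kHz mod fs = 8 kHz.
8 kHz ≤ fs/2 = 33.5 kHz, appears at 8 kHz.

8 kHz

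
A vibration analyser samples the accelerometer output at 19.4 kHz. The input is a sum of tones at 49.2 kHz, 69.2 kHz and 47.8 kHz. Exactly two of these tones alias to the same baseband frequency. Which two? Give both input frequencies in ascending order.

fs/2 = 9.7 kHz.
49.2 kHz mod fs = 10.4 kHz.
10.4 kHz > fs/2 = 9.7 kHz, folds to fs − 10.4 kHz = 9 kHz.
69.2 kHz mod fs = 11 kHz.
11 kHz > fs/2 = 9.7 kHz, folds to fs − 11 kHz = 8.4 kHz.
47.8 kHz mod fs = 9 kHz.
9 kHz ≤ fs/2 = 9.7 kHz, appears at 9 kHz.
47.8 kHz and 49.2 kHz both map to 9 kHz.

47.8 kHz, 49.2 kHz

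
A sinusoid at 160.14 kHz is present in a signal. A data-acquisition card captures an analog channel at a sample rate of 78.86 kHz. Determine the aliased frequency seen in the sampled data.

2.42 kHz

160.14 kHz mod fs = 2.42 kHz.
2.42 kHz ≤ fs/2 = 39.43 kHz, appears at 2.42 kHz.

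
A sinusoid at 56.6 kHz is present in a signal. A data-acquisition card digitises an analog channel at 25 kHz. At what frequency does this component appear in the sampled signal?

56.6 kHz mod fs = 6.6 kHz.
6.6 kHz ≤ fs/2 = 12.5 kHz, appears at 6.6 kHz.

6.6 kHz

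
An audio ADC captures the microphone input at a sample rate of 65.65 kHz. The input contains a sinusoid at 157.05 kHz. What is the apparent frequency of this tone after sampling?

25.75 kHz

157.05 kHz mod fs = 25.75 kHz.
25.75 kHz ≤ fs/2 = 32.825 kHz, appears at 25.75 kHz.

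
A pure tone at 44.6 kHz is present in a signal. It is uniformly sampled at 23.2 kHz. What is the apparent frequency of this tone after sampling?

1.8 kHz

44.6 kHz mod fs = 21.4 kHz.
21.4 kHz > fs/2 = 11.6 kHz, folds to fs − 21.4 kHz = 1.8 kHz.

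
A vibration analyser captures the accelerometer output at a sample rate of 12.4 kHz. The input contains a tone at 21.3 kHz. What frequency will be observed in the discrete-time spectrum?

3.5 kHz

21.3 kHz mod fs = 8.9 kHz.
8.9 kHz > fs/2 = 6.2 kHz, folds to fs − 8.9 kHz = 3.5 kHz.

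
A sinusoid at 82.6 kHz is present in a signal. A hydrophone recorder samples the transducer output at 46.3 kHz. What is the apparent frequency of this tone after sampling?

82.6 kHz mod fs = 36.3 kHz.
36.3 kHz > fs/2 = 23.15 kHz, folds to fs − 36.3 kHz = 10 kHz.

10 kHz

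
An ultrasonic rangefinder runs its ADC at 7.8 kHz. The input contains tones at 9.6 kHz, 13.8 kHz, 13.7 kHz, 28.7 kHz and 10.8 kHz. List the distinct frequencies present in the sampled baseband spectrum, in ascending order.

fs/2 = 3.9 kHz.
9.6 kHz mod fs = 1.8 kHz.
1.8 kHz ≤ fs/2 = 3.9 kHz, appears at 1.8 kHz.
13.8 kHz mod fs = 6 kHz.
6 kHz > fs/2 = 3.9 kHz, folds to fs − 6 kHz = 1.8 kHz.
13.7 kHz mod fs = 5.9 kHz.
5.9 kHz > fs/2 = 3.9 kHz, folds to fs − 5.9 kHz = 1.9 kHz.
28.7 kHz mod fs = 5.3 kHz.
5.3 kHz > fs/2 = 3.9 kHz, folds to fs − 5.3 kHz = 2.5 kHz.
10.8 kHz mod fs = 3 kHz.
3 kHz ≤ fs/2 = 3.9 kHz, appears at 3 kHz.
Distinct values: {1.8 kHz, 1.9 kHz, 2.5 kHz, 3 kHz}.

1.8 kHz, 1.9 kHz, 2.5 kHz, 3 kHz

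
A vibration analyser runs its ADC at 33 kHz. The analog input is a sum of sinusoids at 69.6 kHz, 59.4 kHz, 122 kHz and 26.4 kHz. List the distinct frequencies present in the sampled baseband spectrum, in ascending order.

fs/2 = 16.5 kHz.
69.6 kHz mod fs = 3.6 kHz.
3.6 kHz ≤ fs/2 = 16.5 kHz, appears at 3.6 kHz.
59.4 kHz mod fs = 26.4 kHz.
26.4 kHz > fs/2 = 16.5 kHz, folds to fs − 26.4 kHz = 6.6 kHz.
122 kHz mod fs = 23 kHz.
23 kHz > fs/2 = 16.5 kHz, folds to fs − 23 kHz = 10 kHz.
26.4 kHz > fs/2 = 16.5 kHz, folds to fs − 26.4 kHz = 6.6 kHz.
Distinct values: {3.6 kHz, 6.6 kHz, 10 kHz}.

3.6 kHz, 6.6 kHz, 10 kHz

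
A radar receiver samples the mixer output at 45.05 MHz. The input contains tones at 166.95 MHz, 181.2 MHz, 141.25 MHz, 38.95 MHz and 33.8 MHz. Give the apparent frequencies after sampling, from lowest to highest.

1 MHz, 6.1 MHz, 11.25 MHz, 13.25 MHz

fs/2 = 22.525 MHz.
166.95 MHz mod fs = 31.8 MHz.
31.8 MHz > fs/2 = 22.525 MHz, folds to fs − 31.8 MHz = 13.25 MHz.
181.2 MHz mod fs = 1 MHz.
1 MHz ≤ fs/2 = 22.525 MHz, appears at 1 MHz.
141.25 MHz mod fs = 6.1 MHz.
6.1 MHz ≤ fs/2 = 22.525 MHz, appears at 6.1 MHz.
38.95 MHz > fs/2 = 22.525 MHz, folds to fs − 38.95 MHz = 6.1 MHz.
33.8 MHz > fs/2 = 22.525 MHz, folds to fs − 33.8 MHz = 11.25 MHz.
Distinct values: {1 MHz, 6.1 MHz, 11.25 MHz, 13.25 MHz}.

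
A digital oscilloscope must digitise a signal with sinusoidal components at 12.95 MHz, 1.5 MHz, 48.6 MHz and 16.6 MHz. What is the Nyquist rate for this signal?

Highest-frequency component: 48.6 MHz.
Nyquist rate = 2 × 48.6 MHz = 97.2 MHz.

97.2 MHz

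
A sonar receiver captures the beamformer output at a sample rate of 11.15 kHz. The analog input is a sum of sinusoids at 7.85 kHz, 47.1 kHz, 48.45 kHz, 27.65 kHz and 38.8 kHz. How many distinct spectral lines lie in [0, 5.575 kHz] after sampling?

fs/2 = 5.575 kHz.
7.85 kHz > fs/2 = 5.575 kHz, folds to fs − 7.85 kHz = 3.3 kHz.
47.1 kHz mod fs = 2.5 kHz.
2.5 kHz ≤ fs/2 = 5.575 kHz, appears at 2.5 kHz.
48.45 kHz mod fs = 3.85 kHz.
3.85 kHz ≤ fs/2 = 5.575 kHz, appears at 3.85 kHz.
27.65 kHz mod fs = 5.35 kHz.
5.35 kHz ≤ fs/2 = 5.575 kHz, appears at 5.35 kHz.
38.8 kHz mod fs = 5.35 kHz.
5.35 kHz ≤ fs/2 = 5.575 kHz, appears at 5.35 kHz.
Distinct values: {2.5 kHz, 3.3 kHz, 3.85 kHz, 5.35 kHz} → 4.

4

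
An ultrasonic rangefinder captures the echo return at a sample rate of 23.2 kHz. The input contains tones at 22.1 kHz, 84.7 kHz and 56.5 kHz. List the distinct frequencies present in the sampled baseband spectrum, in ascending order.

fs/2 = 11.6 kHz.
22.1 kHz > fs/2 = 11.6 kHz, folds to fs − 22.1 kHz = 1.1 kHz.
84.7 kHz mod fs = 15.1 kHz.
15.1 kHz > fs/2 = 11.6 kHz, folds to fs − 15.1 kHz = 8.1 kHz.
56.5 kHz mod fs = 10.1 kHz.
10.1 kHz ≤ fs/2 = 11.6 kHz, appears at 10.1 kHz.
Distinct values: {1.1 kHz, 8.1 kHz, 10.1 kHz}.

1.1 kHz, 8.1 kHz, 10.1 kHz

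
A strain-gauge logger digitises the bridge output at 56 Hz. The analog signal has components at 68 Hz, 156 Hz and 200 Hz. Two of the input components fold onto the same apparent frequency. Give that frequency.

12 Hz

fs/2 = 28 Hz.
68 Hz mod fs = 12 Hz.
12 Hz ≤ fs/2 = 28 Hz, appears at 12 Hz.
156 Hz mod fs = 44 Hz.
44 Hz > fs/2 = 28 Hz, folds to fs − 44 Hz = 12 Hz.
200 Hz mod fs = 32 Hz.
32 Hz > fs/2 = 28 Hz, folds to fs − 32 Hz = 24 Hz.
68 Hz and 156 Hz both map to 12 Hz.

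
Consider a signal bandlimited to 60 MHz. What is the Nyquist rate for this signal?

Nyquist rate = 2 × 60 MHz = 120 MHz.

120 MHz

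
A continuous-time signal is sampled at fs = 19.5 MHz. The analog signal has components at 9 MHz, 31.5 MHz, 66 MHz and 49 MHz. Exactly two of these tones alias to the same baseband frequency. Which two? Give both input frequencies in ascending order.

fs/2 = 9.75 MHz.
9 MHz ≤ fs/2 = 9.75 MHz, passes unchanged.
31.5 MHz mod fs = 12 MHz.
12 MHz > fs/2 = 9.75 MHz, folds to fs − 12 MHz = 7.5 MHz.
66 MHz mod fs = 7.5 MHz.
7.5 MHz ≤ fs/2 = 9.75 MHz, appears at 7.5 MHz.
49 MHz mod fs = 10 MHz.
10 MHz > fs/2 = 9.75 MHz, folds to fs − 10 MHz = 9.5 MHz.
31.5 MHz and 66 MHz both map to 7.5 MHz.

31.5 MHz, 66 MHz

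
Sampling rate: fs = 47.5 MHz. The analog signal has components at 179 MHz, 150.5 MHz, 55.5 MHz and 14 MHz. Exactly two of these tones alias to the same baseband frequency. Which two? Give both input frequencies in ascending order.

fs/2 = 23.75 MHz.
179 MHz mod fs = 36.5 MHz.
36.5 MHz > fs/2 = 23.75 MHz, folds to fs − 36.5 MHz = 11 MHz.
150.5 MHz mod fs = 8 MHz.
8 MHz ≤ fs/2 = 23.75 MHz, appears at 8 MHz.
55.5 MHz mod fs = 8 MHz.
8 MHz ≤ fs/2 = 23.75 MHz, appears at 8 MHz.
14 MHz ≤ fs/2 = 23.75 MHz, passes unchanged.
55.5 MHz and 150.5 MHz both map to 8 MHz.

55.5 MHz, 150.5 MHz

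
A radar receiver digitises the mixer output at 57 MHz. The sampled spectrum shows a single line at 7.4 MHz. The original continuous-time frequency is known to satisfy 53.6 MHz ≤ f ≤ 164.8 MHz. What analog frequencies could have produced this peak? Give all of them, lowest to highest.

64.4 MHz, 106.6 MHz, 121.4 MHz, 163.6 MHz

Frequencies that alias to 7.4 MHz are k·fs ± 7.4 MHz for integer k ≥ 0.
k=0: 7.4 MHz.
k=1: 49.6 MHz, 64.4 MHz.
k=2: 106.6 MHz, 121.4 MHz.
k=3: 163.6 MHz, 178.4 MHz.
k=4: 220.6 MHz, 235.4 MHz.
Within [53.6 MHz, 164.8 MHz]: 64.4 MHz, 106.6 MHz, 121.4 MHz, 163.6 MHz.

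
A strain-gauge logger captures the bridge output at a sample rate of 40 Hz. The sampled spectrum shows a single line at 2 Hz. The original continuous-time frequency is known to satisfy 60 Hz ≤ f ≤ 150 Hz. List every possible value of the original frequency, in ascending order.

78 Hz, 82 Hz, 118 Hz, 122 Hz

Frequencies that alias to 2 Hz are k·fs ± 2 Hz for integer k ≥ 0.
k=0: 2 Hz.
k=1: 38 Hz, 42 Hz.
k=2: 78 Hz, 82 Hz.
k=3: 118 Hz, 122 Hz.
k=4: 158 Hz, 162 Hz.
Within [60 Hz, 150 Hz]: 78 Hz, 82 Hz, 118 Hz, 122 Hz.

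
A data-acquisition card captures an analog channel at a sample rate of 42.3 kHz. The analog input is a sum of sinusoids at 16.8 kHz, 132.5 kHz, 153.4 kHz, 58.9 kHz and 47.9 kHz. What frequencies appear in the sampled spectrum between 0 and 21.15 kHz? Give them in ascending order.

5.6 kHz, 15.8 kHz, 16.6 kHz, 16.8 kHz

fs/2 = 21.15 kHz.
16.8 kHz ≤ fs/2 = 21.15 kHz, passes unchanged.
132.5 kHz mod fs = 5.6 kHz.
5.6 kHz ≤ fs/2 = 21.15 kHz, appears at 5.6 kHz.
153.4 kHz mod fs = 26.5 kHz.
26.5 kHz > fs/2 = 21.15 kHz, folds to fs − 26.5 kHz = 15.8 kHz.
58.9 kHz mod fs = 16.6 kHz.
16.6 kHz ≤ fs/2 = 21.15 kHz, appears at 16.6 kHz.
47.9 kHz mod fs = 5.6 kHz.
5.6 kHz ≤ fs/2 = 21.15 kHz, appears at 5.6 kHz.
Distinct values: {5.6 kHz, 15.8 kHz, 16.6 kHz, 16.8 kHz}.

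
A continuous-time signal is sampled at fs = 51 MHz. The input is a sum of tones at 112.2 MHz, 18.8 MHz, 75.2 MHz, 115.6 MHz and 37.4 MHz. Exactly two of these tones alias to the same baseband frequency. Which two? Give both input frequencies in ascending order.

fs/2 = 25.5 MHz.
112.2 MHz mod fs = 10.2 MHz.
10.2 MHz ≤ fs/2 = 25.5 MHz, appears at 10.2 MHz.
18.8 MHz ≤ fs/2 = 25.5 MHz, passes unchanged.
75.2 MHz mod fs = 24.2 MHz.
24.2 MHz ≤ fs/2 = 25.5 MHz, appears at 24.2 MHz.
115.6 MHz mod fs = 13.6 MHz.
13.6 MHz ≤ fs/2 = 25.5 MHz, appears at 13.6 MHz.
37.4 MHz > fs/2 = 25.5 MHz, folds to fs − 37.4 MHz = 13.6 MHz.
37.4 MHz and 115.6 MHz both map to 13.6 MHz.

37.4 MHz, 115.6 MHz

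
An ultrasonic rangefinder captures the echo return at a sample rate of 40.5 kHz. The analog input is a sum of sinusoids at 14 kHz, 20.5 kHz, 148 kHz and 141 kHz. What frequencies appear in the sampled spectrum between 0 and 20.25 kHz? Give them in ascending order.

14 kHz, 19.5 kHz, 20 kHz

fs/2 = 20.25 kHz.
14 kHz ≤ fs/2 = 20.25 kHz, passes unchanged.
20.5 kHz > fs/2 = 20.25 kHz, folds to fs − 20.5 kHz = 20 kHz.
148 kHz mod fs = 26.5 kHz.
26.5 kHz > fs/2 = 20.25 kHz, folds to fs − 26.5 kHz = 14 kHz.
141 kHz mod fs = 19.5 kHz.
19.5 kHz ≤ fs/2 = 20.25 kHz, appears at 19.5 kHz.
Distinct values: {14 kHz, 19.5 kHz, 20 kHz}.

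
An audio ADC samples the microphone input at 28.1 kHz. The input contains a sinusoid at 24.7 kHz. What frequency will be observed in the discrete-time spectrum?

3.4 kHz

24.7 kHz > fs/2 = 14.05 kHz, folds to fs − 24.7 kHz = 3.4 kHz.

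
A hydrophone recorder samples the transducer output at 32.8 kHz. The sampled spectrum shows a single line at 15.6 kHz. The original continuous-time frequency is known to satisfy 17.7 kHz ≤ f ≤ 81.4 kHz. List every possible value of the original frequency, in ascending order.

Frequencies that alias to 15.6 kHz are k·fs ± 15.6 kHz for integer k ≥ 0.
k=0: 15.6 kHz.
k=1: 17.2 kHz, 48.4 kHz.
k=2: 50 kHz, 81.2 kHz.
k=3: 82.8 kHz, 114 kHz.
Within [17.7 kHz, 81.4 kHz]: 48.4 kHz, 50 kHz, 81.2 kHz.

48.4 kHz, 50 kHz, 81.2 kHz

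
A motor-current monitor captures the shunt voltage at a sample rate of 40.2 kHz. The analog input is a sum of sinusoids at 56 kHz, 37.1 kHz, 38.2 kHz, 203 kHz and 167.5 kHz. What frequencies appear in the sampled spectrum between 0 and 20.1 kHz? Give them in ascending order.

2 kHz, 3.1 kHz, 6.7 kHz, 15.8 kHz

fs/2 = 20.1 kHz.
56 kHz mod fs = 15.8 kHz.
15.8 kHz ≤ fs/2 = 20.1 kHz, appears at 15.8 kHz.
37.1 kHz > fs/2 = 20.1 kHz, folds to fs − 37.1 kHz = 3.1 kHz.
38.2 kHz > fs/2 = 20.1 kHz, folds to fs − 38.2 kHz = 2 kHz.
203 kHz mod fs = 2 kHz.
2 kHz ≤ fs/2 = 20.1 kHz, appears at 2 kHz.
167.5 kHz mod fs = 6.7 kHz.
6.7 kHz ≤ fs/2 = 20.1 kHz, appears at 6.7 kHz.
Distinct values: {2 kHz, 3.1 kHz, 6.7 kHz, 15.8 kHz}.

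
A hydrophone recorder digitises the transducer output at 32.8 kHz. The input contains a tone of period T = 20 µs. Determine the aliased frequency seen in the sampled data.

T = 20 µs → f = 1/T = 50 kHz.
50 kHz mod fs = 17.2 kHz.
17.2 kHz > fs/2 = 16.4 kHz, folds to fs − 17.2 kHz = 15.6 kHz.

15.6 kHz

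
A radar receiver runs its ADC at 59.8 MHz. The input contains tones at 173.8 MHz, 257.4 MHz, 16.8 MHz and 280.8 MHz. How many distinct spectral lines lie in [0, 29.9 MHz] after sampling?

3

fs/2 = 29.9 MHz.
173.8 MHz mod fs = 54.2 MHz.
54.2 MHz > fs/2 = 29.9 MHz, folds to fs − 54.2 MHz = 5.6 MHz.
257.4 MHz mod fs = 18.2 MHz.
18.2 MHz ≤ fs/2 = 29.9 MHz, appears at 18.2 MHz.
16.8 MHz ≤ fs/2 = 29.9 MHz, passes unchanged.
280.8 MHz mod fs = 41.6 MHz.
41.6 MHz > fs/2 = 29.9 MHz, folds to fs − 41.6 MHz = 18.2 MHz.
Distinct values: {5.6 MHz, 16.8 MHz, 18.2 MHz} → 3.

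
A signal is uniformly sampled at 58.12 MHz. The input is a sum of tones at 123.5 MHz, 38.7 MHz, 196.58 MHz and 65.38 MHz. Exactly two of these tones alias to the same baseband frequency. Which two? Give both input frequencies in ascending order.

fs/2 = 29.06 MHz.
123.5 MHz mod fs = 7.26 MHz.
7.26 MHz ≤ fs/2 = 29.06 MHz, appears at 7.26 MHz.
38.7 MHz > fs/2 = 29.06 MHz, folds to fs − 38.7 MHz = 19.42 MHz.
196.58 MHz mod fs = 22.22 MHz.
22.22 MHz ≤ fs/2 = 29.06 MHz, appears at 22.22 MHz.
65.38 MHz mod fs = 7.26 MHz.
7.26 MHz ≤ fs/2 = 29.06 MHz, appears at 7.26 MHz.
65.38 MHz and 123.5 MHz both map to 7.26 MHz.

65.38 MHz, 123.5 MHz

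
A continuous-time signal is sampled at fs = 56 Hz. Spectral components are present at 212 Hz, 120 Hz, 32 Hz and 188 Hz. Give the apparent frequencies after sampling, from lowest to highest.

fs/2 = 28 Hz.
212 Hz mod fs = 44 Hz.
44 Hz > fs/2 = 28 Hz, folds to fs − 44 Hz = 12 Hz.
120 Hz mod fs = 8 Hz.
8 Hz ≤ fs/2 = 28 Hz, appears at 8 Hz.
32 Hz > fs/2 = 28 Hz, folds to fs − 32 Hz = 24 Hz.
188 Hz mod fs = 20 Hz.
20 Hz ≤ fs/2 = 28 Hz, appears at 20 Hz.
Distinct values: {8 Hz, 12 Hz, 20 Hz, 24 Hz}.

8 Hz, 12 Hz, 20 Hz, 24 Hz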